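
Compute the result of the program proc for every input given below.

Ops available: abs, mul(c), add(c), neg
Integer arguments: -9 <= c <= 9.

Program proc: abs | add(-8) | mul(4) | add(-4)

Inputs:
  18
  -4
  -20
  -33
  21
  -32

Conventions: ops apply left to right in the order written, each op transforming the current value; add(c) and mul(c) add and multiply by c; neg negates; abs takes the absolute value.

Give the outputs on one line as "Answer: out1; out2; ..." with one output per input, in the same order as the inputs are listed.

Execution, op by op:
  18 -> 18 -> 10 -> 40 -> 36
  -4 -> 4 -> -4 -> -16 -> -20
  -20 -> 20 -> 12 -> 48 -> 44
  -33 -> 33 -> 25 -> 100 -> 96
  21 -> 21 -> 13 -> 52 -> 48
  -32 -> 32 -> 24 -> 96 -> 92

36; -20; 44; 96; 48; 92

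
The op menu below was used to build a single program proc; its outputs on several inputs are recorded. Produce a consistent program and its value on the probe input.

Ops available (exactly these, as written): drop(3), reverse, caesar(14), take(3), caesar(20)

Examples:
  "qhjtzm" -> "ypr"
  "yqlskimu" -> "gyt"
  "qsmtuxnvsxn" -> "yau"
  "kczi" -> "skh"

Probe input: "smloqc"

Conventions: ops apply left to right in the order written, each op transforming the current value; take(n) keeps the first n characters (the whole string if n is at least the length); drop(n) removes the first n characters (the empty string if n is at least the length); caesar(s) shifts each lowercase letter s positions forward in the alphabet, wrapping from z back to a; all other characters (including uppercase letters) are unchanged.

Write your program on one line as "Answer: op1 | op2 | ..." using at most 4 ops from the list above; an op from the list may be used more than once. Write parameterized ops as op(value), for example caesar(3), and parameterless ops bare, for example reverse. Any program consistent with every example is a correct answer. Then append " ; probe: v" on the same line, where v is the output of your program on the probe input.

caesar(14) | take(3) | caesar(20) ; probe: "aut"

Check, running the answer program on each example:
  "qhjtzm" -> "evxhna" -> "evx" -> "ypr"
  "yqlskimu" -> "mezgywai" -> "mez" -> "gyt"
  "qsmtuxnvsxn" -> "egahilbjglb" -> "ega" -> "yau"
  "kczi" -> "yqnw" -> "yqn" -> "skh"
  probe: "smloqc" -> "gazceq" -> "gaz" -> "aut"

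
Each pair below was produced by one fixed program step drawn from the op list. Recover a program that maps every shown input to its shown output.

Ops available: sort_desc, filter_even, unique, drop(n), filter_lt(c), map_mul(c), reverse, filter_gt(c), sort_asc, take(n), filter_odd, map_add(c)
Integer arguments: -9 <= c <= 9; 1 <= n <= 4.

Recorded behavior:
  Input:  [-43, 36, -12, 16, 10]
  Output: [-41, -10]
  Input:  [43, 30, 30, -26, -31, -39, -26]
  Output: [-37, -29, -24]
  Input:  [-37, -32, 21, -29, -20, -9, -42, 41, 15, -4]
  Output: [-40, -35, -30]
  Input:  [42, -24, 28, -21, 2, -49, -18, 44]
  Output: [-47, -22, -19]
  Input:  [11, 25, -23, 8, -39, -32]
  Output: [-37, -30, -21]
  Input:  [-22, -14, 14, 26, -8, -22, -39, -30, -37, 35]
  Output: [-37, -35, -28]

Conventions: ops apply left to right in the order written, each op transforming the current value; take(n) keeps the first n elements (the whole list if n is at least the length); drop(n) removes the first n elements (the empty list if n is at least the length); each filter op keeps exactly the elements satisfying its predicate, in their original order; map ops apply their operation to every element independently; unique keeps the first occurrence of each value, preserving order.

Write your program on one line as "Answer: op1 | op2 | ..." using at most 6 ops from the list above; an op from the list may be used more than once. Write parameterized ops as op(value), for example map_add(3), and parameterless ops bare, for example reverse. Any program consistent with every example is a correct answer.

sort_desc | drop(3) | map_add(6) | sort_asc | map_add(-4) | take(3)

Check, running the answer program on each example:
  [-43, 36, -12, 16, 10] -> [36, 16, 10, -12, -43] -> [-12, -43] -> [-6, -37] -> [-37, -6] -> [-41, -10] -> [-41, -10]
  [43, 30, 30, -26, -31, -39, -26] -> [43, 30, 30, -26, -26, -31, -39] -> [-26, -26, -31, -39] -> [-20, -20, -25, -33] -> [-33, -25, -20, -20] -> [-37, -29, -24, -24] -> [-37, -29, -24]
  [-37, -32, 21, -29, -20, -9, -42, 41, 15, -4] -> [41, 21, 15, -4, -9, -20, -29, -32, -37, -42] -> [-4, -9, -20, -29, -32, -37, -42] -> [2, -3, -14, -23, -26, -31, -36] -> [-36, -31, -26, -23, -14, -3, 2] -> [-40, -35, -30, -27, -18, -7, -2] -> [-40, -35, -30]
  [42, -24, 28, -21, 2, -49, -18, 44] -> [44, 42, 28, 2, -18, -21, -24, -49] -> [2, -18, -21, -24, -49] -> [8, -12, -15, -18, -43] -> [-43, -18, -15, -12, 8] -> [-47, -22, -19, -16, 4] -> [-47, -22, -19]
  [11, 25, -23, 8, -39, -32] -> [25, 11, 8, -23, -32, -39] -> [-23, -32, -39] -> [-17, -26, -33] -> [-33, -26, -17] -> [-37, -30, -21] -> [-37, -30, -21]
  [-22, -14, 14, 26, -8, -22, -39, -30, -37, 35] -> [35, 26, 14, -8, -14, -22, -22, -30, -37, -39] -> [-8, -14, -22, -22, -30, -37, -39] -> [-2, -8, -16, -16, -24, -31, -33] -> [-33, -31, -24, -16, -16, -8, -2] -> [-37, -35, -28, -20, -20, -12, -6] -> [-37, -35, -28]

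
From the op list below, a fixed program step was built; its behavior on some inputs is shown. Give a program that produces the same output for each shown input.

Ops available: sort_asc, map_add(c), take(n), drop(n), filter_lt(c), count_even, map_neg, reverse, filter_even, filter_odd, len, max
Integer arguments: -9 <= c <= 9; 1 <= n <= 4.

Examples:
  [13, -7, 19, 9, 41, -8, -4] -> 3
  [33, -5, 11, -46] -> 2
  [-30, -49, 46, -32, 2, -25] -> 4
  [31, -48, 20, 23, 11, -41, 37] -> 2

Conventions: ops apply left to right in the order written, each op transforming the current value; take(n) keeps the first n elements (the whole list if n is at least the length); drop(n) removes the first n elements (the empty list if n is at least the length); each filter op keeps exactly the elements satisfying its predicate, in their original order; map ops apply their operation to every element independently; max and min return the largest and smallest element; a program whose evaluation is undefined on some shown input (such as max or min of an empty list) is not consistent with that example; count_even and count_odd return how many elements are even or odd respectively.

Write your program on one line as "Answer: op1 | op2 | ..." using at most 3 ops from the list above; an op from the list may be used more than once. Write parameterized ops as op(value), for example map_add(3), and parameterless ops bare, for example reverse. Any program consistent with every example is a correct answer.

filter_lt(-1) | len

Check, running the answer program on each example:
  [13, -7, 19, 9, 41, -8, -4] -> [-7, -8, -4] -> 3
  [33, -5, 11, -46] -> [-5, -46] -> 2
  [-30, -49, 46, -32, 2, -25] -> [-30, -49, -32, -25] -> 4
  [31, -48, 20, 23, 11, -41, 37] -> [-48, -41] -> 2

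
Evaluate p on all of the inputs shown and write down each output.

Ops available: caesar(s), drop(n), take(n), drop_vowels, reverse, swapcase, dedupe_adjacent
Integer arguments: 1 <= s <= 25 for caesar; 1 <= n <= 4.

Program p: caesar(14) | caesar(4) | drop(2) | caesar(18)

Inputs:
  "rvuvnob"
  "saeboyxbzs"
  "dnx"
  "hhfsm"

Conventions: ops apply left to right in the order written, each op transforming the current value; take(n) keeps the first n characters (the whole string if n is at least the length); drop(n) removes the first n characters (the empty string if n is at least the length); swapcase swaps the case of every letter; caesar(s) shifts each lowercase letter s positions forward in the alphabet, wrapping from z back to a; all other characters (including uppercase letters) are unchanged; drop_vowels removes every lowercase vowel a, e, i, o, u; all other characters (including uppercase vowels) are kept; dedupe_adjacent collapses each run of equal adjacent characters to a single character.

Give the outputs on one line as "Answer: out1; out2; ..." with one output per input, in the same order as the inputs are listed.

Execution, op by op:
  "rvuvnob" -> "fjijbcp" -> "jnmnfgt" -> "mnfgt" -> "efxyl"
  "saeboyxbzs" -> "gospcmlpng" -> "kswtgqptrk" -> "wtgqptrk" -> "olyihljc"
  "dnx" -> "rbl" -> "vfp" -> "p" -> "h"
  "hhfsm" -> "vvtga" -> "zzxke" -> "xke" -> "pcw"

"efxyl"; "olyihljc"; "h"; "pcw"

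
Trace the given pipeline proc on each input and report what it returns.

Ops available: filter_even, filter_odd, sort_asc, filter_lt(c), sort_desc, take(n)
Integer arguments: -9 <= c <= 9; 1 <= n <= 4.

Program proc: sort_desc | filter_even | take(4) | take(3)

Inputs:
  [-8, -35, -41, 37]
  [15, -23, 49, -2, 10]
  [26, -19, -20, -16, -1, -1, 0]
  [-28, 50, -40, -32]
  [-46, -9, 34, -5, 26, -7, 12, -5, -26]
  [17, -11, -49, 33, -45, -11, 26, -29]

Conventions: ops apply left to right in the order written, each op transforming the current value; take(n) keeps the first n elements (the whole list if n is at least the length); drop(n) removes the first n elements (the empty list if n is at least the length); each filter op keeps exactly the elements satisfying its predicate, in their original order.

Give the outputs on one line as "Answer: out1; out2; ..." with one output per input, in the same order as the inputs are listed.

[-8]; [10, -2]; [26, 0, -16]; [50, -28, -32]; [34, 26, 12]; [26]

Execution, op by op:
  [-8, -35, -41, 37] -> [37, -8, -35, -41] -> [-8] -> [-8] -> [-8]
  [15, -23, 49, -2, 10] -> [49, 15, 10, -2, -23] -> [10, -2] -> [10, -2] -> [10, -2]
  [26, -19, -20, -16, -1, -1, 0] -> [26, 0, -1, -1, -16, -19, -20] -> [26, 0, -16, -20] -> [26, 0, -16, -20] -> [26, 0, -16]
  [-28, 50, -40, -32] -> [50, -28, -32, -40] -> [50, -28, -32, -40] -> [50, -28, -32, -40] -> [50, -28, -32]
  [-46, -9, 34, -5, 26, -7, 12, -5, -26] -> [34, 26, 12, -5, -5, -7, -9, -26, -46] -> [34, 26, 12, -26, -46] -> [34, 26, 12, -26] -> [34, 26, 12]
  [17, -11, -49, 33, -45, -11, 26, -29] -> [33, 26, 17, -11, -11, -29, -45, -49] -> [26] -> [26] -> [26]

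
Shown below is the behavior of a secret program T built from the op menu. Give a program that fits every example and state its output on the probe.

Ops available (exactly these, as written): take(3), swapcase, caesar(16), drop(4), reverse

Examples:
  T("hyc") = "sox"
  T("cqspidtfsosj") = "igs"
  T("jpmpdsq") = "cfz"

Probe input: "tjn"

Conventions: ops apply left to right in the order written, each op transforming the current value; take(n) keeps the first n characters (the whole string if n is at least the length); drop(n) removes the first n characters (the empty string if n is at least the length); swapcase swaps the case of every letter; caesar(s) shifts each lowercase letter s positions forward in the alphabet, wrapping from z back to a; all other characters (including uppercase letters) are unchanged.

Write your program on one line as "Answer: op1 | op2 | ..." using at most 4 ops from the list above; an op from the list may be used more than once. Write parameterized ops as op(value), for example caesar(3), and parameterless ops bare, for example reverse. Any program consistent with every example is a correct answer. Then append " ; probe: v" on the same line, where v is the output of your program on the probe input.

take(3) | caesar(16) | reverse ; probe: "dzj"

Check, running the answer program on each example:
  "hyc" -> "hyc" -> "xos" -> "sox"
  "cqspidtfsosj" -> "cqs" -> "sgi" -> "igs"
  "jpmpdsq" -> "jpm" -> "zfc" -> "cfz"
  probe: "tjn" -> "tjn" -> "jzd" -> "dzj"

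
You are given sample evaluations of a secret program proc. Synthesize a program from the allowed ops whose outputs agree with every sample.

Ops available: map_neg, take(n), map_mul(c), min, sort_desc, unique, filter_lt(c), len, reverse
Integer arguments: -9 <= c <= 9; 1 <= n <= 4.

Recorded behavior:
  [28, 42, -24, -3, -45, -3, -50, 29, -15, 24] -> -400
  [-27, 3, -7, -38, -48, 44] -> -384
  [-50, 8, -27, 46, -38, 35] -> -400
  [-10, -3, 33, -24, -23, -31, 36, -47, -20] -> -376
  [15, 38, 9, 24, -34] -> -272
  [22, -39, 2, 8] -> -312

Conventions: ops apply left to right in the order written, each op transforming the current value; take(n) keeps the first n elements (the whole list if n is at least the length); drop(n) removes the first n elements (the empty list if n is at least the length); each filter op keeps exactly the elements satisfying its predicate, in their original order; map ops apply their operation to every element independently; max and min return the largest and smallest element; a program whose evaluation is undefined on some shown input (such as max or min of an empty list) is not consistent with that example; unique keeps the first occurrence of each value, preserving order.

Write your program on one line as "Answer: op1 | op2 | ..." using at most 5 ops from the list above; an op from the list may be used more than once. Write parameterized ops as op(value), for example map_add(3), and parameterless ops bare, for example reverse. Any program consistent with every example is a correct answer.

filter_lt(5) | filter_lt(3) | unique | map_mul(8) | min

Check, running the answer program on each example:
  [28, 42, -24, -3, -45, -3, -50, 29, -15, 24] -> [-24, -3, -45, -3, -50, -15] -> [-24, -3, -45, -3, -50, -15] -> [-24, -3, -45, -50, -15] -> [-192, -24, -360, -400, -120] -> -400
  [-27, 3, -7, -38, -48, 44] -> [-27, 3, -7, -38, -48] -> [-27, -7, -38, -48] -> [-27, -7, -38, -48] -> [-216, -56, -304, -384] -> -384
  [-50, 8, -27, 46, -38, 35] -> [-50, -27, -38] -> [-50, -27, -38] -> [-50, -27, -38] -> [-400, -216, -304] -> -400
  [-10, -3, 33, -24, -23, -31, 36, -47, -20] -> [-10, -3, -24, -23, -31, -47, -20] -> [-10, -3, -24, -23, -31, -47, -20] -> [-10, -3, -24, -23, -31, -47, -20] -> [-80, -24, -192, -184, -248, -376, -160] -> -376
  [15, 38, 9, 24, -34] -> [-34] -> [-34] -> [-34] -> [-272] -> -272
  [22, -39, 2, 8] -> [-39, 2] -> [-39, 2] -> [-39, 2] -> [-312, 16] -> -312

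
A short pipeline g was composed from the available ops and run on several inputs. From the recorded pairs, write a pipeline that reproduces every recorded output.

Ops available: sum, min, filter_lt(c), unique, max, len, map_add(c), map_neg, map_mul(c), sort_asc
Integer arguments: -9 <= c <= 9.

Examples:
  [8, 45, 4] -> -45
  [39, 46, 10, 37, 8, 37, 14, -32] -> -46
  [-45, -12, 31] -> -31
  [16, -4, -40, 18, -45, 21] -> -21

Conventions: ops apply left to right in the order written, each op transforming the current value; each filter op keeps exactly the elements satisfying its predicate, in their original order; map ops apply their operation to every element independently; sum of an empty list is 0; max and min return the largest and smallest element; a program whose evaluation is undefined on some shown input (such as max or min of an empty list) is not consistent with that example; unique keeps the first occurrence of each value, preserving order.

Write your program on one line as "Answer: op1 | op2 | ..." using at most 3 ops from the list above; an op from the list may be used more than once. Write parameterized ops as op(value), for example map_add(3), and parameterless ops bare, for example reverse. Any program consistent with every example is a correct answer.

map_neg | min

Check, running the answer program on each example:
  [8, 45, 4] -> [-8, -45, -4] -> -45
  [39, 46, 10, 37, 8, 37, 14, -32] -> [-39, -46, -10, -37, -8, -37, -14, 32] -> -46
  [-45, -12, 31] -> [45, 12, -31] -> -31
  [16, -4, -40, 18, -45, 21] -> [-16, 4, 40, -18, 45, -21] -> -21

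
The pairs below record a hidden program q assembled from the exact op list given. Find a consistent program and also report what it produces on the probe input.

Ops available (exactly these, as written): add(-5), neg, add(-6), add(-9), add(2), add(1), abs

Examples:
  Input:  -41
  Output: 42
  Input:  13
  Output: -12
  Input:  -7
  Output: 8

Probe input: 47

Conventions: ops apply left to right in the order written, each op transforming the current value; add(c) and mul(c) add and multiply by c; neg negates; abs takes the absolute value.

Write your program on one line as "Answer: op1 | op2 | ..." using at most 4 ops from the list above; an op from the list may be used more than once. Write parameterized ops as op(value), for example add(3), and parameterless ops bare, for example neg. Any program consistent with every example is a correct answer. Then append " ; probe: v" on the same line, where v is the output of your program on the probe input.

add(-6) | neg | add(-5) ; probe: -46

Check, running the answer program on each example:
  -41 -> -47 -> 47 -> 42
  13 -> 7 -> -7 -> -12
  -7 -> -13 -> 13 -> 8
  probe: 47 -> 41 -> -41 -> -46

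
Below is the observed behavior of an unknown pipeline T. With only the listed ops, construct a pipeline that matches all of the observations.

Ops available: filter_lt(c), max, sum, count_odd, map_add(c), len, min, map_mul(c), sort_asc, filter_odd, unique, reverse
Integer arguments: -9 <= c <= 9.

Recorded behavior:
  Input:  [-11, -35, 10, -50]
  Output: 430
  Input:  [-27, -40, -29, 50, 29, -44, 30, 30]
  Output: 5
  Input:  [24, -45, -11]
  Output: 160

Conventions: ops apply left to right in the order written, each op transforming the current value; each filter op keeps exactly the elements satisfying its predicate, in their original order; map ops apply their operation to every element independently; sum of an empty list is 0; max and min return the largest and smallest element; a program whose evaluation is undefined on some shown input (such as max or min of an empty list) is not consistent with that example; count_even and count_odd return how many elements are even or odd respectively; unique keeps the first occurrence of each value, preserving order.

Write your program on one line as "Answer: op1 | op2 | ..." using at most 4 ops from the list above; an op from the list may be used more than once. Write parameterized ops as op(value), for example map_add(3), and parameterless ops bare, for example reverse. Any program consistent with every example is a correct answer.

sort_asc | map_mul(-5) | sum

Check, running the answer program on each example:
  [-11, -35, 10, -50] -> [-50, -35, -11, 10] -> [250, 175, 55, -50] -> 430
  [-27, -40, -29, 50, 29, -44, 30, 30] -> [-44, -40, -29, -27, 29, 30, 30, 50] -> [220, 200, 145, 135, -145, -150, -150, -250] -> 5
  [24, -45, -11] -> [-45, -11, 24] -> [225, 55, -120] -> 160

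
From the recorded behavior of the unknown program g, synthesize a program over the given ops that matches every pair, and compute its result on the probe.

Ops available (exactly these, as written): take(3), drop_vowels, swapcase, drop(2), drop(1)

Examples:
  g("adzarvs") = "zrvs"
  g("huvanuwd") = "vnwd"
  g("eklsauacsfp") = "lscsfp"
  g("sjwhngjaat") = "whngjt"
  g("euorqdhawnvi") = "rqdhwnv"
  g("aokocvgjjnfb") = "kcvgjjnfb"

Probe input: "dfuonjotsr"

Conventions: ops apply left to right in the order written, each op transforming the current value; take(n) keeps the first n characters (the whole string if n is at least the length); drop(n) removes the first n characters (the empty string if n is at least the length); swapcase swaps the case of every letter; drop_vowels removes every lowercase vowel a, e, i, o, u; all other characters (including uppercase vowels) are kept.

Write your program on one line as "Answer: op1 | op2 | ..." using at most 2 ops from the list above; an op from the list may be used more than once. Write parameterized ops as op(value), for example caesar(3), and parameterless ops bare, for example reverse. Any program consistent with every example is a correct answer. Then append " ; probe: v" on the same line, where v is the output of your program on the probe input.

drop(2) | drop_vowels ; probe: "njtsr"

Check, running the answer program on each example:
  "adzarvs" -> "zarvs" -> "zrvs"
  "huvanuwd" -> "vanuwd" -> "vnwd"
  "eklsauacsfp" -> "lsauacsfp" -> "lscsfp"
  "sjwhngjaat" -> "whngjaat" -> "whngjt"
  "euorqdhawnvi" -> "orqdhawnvi" -> "rqdhwnv"
  "aokocvgjjnfb" -> "kocvgjjnfb" -> "kcvgjjnfb"
  probe: "dfuonjotsr" -> "uonjotsr" -> "njtsr"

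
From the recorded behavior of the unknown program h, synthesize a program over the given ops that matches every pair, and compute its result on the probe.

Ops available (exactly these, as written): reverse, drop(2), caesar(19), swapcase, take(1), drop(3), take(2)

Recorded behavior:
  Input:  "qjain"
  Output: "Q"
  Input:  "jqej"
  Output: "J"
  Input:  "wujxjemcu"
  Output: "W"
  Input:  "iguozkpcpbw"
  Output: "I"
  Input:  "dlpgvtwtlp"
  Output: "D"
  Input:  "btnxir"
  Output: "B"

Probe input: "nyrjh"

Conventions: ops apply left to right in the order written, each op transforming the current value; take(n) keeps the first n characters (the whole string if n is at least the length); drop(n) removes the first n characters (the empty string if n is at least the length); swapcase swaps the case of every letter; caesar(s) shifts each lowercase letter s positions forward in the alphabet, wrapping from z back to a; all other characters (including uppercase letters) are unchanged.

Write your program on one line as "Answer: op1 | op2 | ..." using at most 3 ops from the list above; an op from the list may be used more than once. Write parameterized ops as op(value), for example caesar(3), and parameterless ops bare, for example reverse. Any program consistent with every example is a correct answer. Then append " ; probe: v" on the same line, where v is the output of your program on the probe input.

take(2) | take(1) | swapcase ; probe: "N"

Check, running the answer program on each example:
  "qjain" -> "qj" -> "q" -> "Q"
  "jqej" -> "jq" -> "j" -> "J"
  "wujxjemcu" -> "wu" -> "w" -> "W"
  "iguozkpcpbw" -> "ig" -> "i" -> "I"
  "dlpgvtwtlp" -> "dl" -> "d" -> "D"
  "btnxir" -> "bt" -> "b" -> "B"
  probe: "nyrjh" -> "ny" -> "n" -> "N"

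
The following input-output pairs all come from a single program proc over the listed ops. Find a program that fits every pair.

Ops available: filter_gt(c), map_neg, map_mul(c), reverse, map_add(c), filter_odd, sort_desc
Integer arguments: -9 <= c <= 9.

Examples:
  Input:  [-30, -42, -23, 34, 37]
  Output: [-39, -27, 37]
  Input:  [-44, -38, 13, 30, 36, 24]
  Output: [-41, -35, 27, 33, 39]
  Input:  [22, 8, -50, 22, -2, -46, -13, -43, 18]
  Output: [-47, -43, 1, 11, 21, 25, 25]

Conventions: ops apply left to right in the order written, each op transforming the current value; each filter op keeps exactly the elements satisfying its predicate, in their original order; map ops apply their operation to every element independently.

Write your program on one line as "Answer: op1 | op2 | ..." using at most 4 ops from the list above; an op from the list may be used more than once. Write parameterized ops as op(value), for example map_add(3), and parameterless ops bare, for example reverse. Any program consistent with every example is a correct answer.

map_add(3) | sort_desc | reverse | filter_odd

Check, running the answer program on each example:
  [-30, -42, -23, 34, 37] -> [-27, -39, -20, 37, 40] -> [40, 37, -20, -27, -39] -> [-39, -27, -20, 37, 40] -> [-39, -27, 37]
  [-44, -38, 13, 30, 36, 24] -> [-41, -35, 16, 33, 39, 27] -> [39, 33, 27, 16, -35, -41] -> [-41, -35, 16, 27, 33, 39] -> [-41, -35, 27, 33, 39]
  [22, 8, -50, 22, -2, -46, -13, -43, 18] -> [25, 11, -47, 25, 1, -43, -10, -40, 21] -> [25, 25, 21, 11, 1, -10, -40, -43, -47] -> [-47, -43, -40, -10, 1, 11, 21, 25, 25] -> [-47, -43, 1, 11, 21, 25, 25]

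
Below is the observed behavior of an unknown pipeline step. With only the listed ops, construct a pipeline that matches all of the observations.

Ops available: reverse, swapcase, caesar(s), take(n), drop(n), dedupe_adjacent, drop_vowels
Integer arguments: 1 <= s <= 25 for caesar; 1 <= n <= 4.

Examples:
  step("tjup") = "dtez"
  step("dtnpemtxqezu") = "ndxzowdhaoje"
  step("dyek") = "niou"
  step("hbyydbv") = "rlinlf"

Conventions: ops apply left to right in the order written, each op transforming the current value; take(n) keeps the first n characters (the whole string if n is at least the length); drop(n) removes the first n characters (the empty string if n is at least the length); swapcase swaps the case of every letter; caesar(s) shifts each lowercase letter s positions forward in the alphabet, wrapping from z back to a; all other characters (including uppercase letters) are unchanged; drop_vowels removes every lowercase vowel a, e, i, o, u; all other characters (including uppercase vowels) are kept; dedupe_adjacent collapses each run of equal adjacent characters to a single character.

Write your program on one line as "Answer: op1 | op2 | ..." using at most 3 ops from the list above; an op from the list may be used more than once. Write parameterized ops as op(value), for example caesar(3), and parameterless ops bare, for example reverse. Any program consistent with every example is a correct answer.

caesar(10) | dedupe_adjacent

Check, running the answer program on each example:
  "tjup" -> "dtez" -> "dtez"
  "dtnpemtxqezu" -> "ndxzowdhaoje" -> "ndxzowdhaoje"
  "dyek" -> "niou" -> "niou"
  "hbyydbv" -> "rliinlf" -> "rlinlf"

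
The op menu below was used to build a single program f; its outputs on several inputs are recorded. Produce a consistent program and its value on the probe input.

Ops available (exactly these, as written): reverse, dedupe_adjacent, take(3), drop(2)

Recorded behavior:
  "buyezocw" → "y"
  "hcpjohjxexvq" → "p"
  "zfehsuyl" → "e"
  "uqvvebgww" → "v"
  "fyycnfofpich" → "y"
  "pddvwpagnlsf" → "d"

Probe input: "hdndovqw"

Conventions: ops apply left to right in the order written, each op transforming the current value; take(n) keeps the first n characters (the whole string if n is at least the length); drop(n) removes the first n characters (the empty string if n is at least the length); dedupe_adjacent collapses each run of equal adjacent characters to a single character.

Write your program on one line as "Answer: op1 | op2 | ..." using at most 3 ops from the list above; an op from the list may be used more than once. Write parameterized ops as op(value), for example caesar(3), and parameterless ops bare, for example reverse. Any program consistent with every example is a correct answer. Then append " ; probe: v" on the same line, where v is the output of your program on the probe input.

take(3) | drop(2) ; probe: "n"

Check, running the answer program on each example:
  "buyezocw" -> "buy" -> "y"
  "hcpjohjxexvq" -> "hcp" -> "p"
  "zfehsuyl" -> "zfe" -> "e"
  "uqvvebgww" -> "uqv" -> "v"
  "fyycnfofpich" -> "fyy" -> "y"
  "pddvwpagnlsf" -> "pdd" -> "d"
  probe: "hdndovqw" -> "hdn" -> "n"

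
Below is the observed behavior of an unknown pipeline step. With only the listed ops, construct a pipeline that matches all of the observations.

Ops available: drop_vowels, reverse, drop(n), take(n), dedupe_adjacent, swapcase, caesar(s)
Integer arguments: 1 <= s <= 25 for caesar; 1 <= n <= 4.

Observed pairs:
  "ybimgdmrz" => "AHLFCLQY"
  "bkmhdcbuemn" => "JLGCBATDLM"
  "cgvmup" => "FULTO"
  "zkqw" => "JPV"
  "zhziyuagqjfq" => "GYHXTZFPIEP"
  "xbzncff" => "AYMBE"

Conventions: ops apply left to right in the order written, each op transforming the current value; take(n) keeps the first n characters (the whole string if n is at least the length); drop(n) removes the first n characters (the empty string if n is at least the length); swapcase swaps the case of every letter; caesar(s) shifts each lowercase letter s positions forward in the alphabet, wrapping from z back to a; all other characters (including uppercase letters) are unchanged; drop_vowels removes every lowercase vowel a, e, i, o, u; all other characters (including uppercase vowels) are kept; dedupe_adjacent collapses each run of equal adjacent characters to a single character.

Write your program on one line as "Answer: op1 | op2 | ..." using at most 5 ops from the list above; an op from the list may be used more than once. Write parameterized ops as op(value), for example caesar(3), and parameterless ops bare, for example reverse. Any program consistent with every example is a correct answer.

caesar(18) | dedupe_adjacent | caesar(7) | swapcase | drop(1)

Check, running the answer program on each example:
  "ybimgdmrz" -> "qtaeyvejr" -> "qtaeyvejr" -> "xahlfclqy" -> "XAHLFCLQY" -> "AHLFCLQY"
  "bkmhdcbuemn" -> "tcezvutmwef" -> "tcezvutmwef" -> "ajlgcbatdlm" -> "AJLGCBATDLM" -> "JLGCBATDLM"
  "cgvmup" -> "uynemh" -> "uynemh" -> "bfulto" -> "BFULTO" -> "FULTO"
  "zkqw" -> "rcio" -> "rcio" -> "yjpv" -> "YJPV" -> "JPV"
  "zhziyuagqjfq" -> "rzraqmsyibxi" -> "rzraqmsyibxi" -> "ygyhxtzfpiep" -> "YGYHXTZFPIEP" -> "GYHXTZFPIEP"
  "xbzncff" -> "ptrfuxx" -> "ptrfux" -> "waymbe" -> "WAYMBE" -> "AYMBE"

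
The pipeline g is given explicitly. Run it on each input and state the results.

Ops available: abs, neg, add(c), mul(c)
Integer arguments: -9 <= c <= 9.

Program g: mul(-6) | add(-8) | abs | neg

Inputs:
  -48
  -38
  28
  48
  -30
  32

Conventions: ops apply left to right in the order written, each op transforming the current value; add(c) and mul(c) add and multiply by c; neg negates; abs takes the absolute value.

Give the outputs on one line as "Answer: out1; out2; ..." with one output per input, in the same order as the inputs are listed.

Execution, op by op:
  -48 -> 288 -> 280 -> 280 -> -280
  -38 -> 228 -> 220 -> 220 -> -220
  28 -> -168 -> -176 -> 176 -> -176
  48 -> -288 -> -296 -> 296 -> -296
  -30 -> 180 -> 172 -> 172 -> -172
  32 -> -192 -> -200 -> 200 -> -200

-280; -220; -176; -296; -172; -200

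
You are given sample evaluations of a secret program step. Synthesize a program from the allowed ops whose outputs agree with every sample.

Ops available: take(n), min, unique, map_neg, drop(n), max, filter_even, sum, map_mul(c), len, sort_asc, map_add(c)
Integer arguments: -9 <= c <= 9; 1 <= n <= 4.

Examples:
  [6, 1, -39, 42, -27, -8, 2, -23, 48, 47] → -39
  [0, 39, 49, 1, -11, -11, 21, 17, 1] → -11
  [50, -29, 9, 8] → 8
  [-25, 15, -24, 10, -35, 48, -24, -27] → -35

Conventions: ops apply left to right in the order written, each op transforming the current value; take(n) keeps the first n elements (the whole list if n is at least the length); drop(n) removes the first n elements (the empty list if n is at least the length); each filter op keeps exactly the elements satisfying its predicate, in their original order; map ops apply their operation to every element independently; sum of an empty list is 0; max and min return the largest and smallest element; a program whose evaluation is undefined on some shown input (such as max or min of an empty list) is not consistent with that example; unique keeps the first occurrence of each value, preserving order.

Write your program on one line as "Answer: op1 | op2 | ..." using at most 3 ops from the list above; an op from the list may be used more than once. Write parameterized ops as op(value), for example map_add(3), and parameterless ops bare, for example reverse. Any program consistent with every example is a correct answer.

drop(2) | min

Check, running the answer program on each example:
  [6, 1, -39, 42, -27, -8, 2, -23, 48, 47] -> [-39, 42, -27, -8, 2, -23, 48, 47] -> -39
  [0, 39, 49, 1, -11, -11, 21, 17, 1] -> [49, 1, -11, -11, 21, 17, 1] -> -11
  [50, -29, 9, 8] -> [9, 8] -> 8
  [-25, 15, -24, 10, -35, 48, -24, -27] -> [-24, 10, -35, 48, -24, -27] -> -35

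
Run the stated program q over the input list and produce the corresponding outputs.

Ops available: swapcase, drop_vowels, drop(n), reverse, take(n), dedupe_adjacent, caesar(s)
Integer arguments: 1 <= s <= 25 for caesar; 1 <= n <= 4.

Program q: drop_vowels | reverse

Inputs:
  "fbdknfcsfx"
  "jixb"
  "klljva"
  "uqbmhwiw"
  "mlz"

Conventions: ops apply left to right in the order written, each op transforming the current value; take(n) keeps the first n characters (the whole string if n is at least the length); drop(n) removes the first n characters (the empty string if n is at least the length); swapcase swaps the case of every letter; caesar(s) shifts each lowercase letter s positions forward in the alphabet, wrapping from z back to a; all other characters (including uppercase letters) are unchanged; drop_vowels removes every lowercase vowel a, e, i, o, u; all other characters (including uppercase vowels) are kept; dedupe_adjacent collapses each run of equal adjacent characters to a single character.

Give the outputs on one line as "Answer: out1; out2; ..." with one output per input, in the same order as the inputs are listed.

Execution, op by op:
  "fbdknfcsfx" -> "fbdknfcsfx" -> "xfscfnkdbf"
  "jixb" -> "jxb" -> "bxj"
  "klljva" -> "klljv" -> "vjllk"
  "uqbmhwiw" -> "qbmhww" -> "wwhmbq"
  "mlz" -> "mlz" -> "zlm"

"xfscfnkdbf"; "bxj"; "vjllk"; "wwhmbq"; "zlm"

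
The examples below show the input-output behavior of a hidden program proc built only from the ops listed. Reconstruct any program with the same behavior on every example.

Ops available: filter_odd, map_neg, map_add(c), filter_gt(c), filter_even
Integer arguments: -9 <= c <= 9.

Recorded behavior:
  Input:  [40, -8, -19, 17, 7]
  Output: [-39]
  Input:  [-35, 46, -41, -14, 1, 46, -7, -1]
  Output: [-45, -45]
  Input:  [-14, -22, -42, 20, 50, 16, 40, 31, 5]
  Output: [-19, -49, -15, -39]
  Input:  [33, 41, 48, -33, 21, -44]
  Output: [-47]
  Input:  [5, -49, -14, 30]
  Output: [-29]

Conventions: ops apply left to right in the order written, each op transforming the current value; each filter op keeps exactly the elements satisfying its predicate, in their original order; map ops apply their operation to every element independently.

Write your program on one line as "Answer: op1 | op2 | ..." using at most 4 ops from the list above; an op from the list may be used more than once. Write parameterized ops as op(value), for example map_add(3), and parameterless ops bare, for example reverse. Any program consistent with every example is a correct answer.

filter_gt(5) | map_add(-1) | filter_odd | map_neg

Check, running the answer program on each example:
  [40, -8, -19, 17, 7] -> [40, 17, 7] -> [39, 16, 6] -> [39] -> [-39]
  [-35, 46, -41, -14, 1, 46, -7, -1] -> [46, 46] -> [45, 45] -> [45, 45] -> [-45, -45]
  [-14, -22, -42, 20, 50, 16, 40, 31, 5] -> [20, 50, 16, 40, 31] -> [19, 49, 15, 39, 30] -> [19, 49, 15, 39] -> [-19, -49, -15, -39]
  [33, 41, 48, -33, 21, -44] -> [33, 41, 48, 21] -> [32, 40, 47, 20] -> [47] -> [-47]
  [5, -49, -14, 30] -> [30] -> [29] -> [29] -> [-29]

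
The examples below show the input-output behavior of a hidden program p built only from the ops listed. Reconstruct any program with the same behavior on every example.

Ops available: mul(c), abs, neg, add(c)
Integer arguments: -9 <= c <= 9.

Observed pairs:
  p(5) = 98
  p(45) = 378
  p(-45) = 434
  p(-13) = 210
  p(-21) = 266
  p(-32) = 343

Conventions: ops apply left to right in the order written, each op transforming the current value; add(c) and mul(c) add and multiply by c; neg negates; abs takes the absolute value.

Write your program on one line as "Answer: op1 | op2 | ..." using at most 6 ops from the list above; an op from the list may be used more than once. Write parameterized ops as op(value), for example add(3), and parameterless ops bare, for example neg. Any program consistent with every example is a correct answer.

add(-4) | abs | add(6) | add(7) | mul(-7) | abs

Check, running the answer program on each example:
  5 -> 1 -> 1 -> 7 -> 14 -> -98 -> 98
  45 -> 41 -> 41 -> 47 -> 54 -> -378 -> 378
  -45 -> -49 -> 49 -> 55 -> 62 -> -434 -> 434
  -13 -> -17 -> 17 -> 23 -> 30 -> -210 -> 210
  -21 -> -25 -> 25 -> 31 -> 38 -> -266 -> 266
  -32 -> -36 -> 36 -> 42 -> 49 -> -343 -> 343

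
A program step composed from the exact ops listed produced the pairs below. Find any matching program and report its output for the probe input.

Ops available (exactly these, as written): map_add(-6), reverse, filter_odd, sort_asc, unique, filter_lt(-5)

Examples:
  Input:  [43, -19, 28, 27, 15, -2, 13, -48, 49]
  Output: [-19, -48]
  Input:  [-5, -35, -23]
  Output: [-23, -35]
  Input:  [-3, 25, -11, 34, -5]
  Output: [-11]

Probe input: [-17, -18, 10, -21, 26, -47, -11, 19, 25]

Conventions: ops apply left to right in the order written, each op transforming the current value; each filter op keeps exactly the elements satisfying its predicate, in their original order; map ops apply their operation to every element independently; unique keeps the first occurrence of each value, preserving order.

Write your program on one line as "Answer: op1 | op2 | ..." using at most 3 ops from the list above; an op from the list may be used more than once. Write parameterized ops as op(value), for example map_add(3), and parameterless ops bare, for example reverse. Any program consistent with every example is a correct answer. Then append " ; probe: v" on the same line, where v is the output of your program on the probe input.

sort_asc | filter_lt(-5) | reverse ; probe: [-11, -17, -18, -21, -47]

Check, running the answer program on each example:
  [43, -19, 28, 27, 15, -2, 13, -48, 49] -> [-48, -19, -2, 13, 15, 27, 28, 43, 49] -> [-48, -19] -> [-19, -48]
  [-5, -35, -23] -> [-35, -23, -5] -> [-35, -23] -> [-23, -35]
  [-3, 25, -11, 34, -5] -> [-11, -5, -3, 25, 34] -> [-11] -> [-11]
  probe: [-17, -18, 10, -21, 26, -47, -11, 19, 25] -> [-47, -21, -18, -17, -11, 10, 19, 25, 26] -> [-47, -21, -18, -17, -11] -> [-11, -17, -18, -21, -47]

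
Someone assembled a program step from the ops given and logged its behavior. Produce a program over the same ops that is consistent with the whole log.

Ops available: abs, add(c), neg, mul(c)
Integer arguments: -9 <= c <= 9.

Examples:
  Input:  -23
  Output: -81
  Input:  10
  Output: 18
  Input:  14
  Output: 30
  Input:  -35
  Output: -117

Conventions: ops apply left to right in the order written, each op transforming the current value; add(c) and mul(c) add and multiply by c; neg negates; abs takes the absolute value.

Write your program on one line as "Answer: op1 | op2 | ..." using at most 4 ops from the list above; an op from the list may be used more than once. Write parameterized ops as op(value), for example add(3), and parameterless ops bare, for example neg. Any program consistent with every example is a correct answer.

add(-8) | add(5) | mul(3) | add(-3)

Check, running the answer program on each example:
  -23 -> -31 -> -26 -> -78 -> -81
  10 -> 2 -> 7 -> 21 -> 18
  14 -> 6 -> 11 -> 33 -> 30
  -35 -> -43 -> -38 -> -114 -> -117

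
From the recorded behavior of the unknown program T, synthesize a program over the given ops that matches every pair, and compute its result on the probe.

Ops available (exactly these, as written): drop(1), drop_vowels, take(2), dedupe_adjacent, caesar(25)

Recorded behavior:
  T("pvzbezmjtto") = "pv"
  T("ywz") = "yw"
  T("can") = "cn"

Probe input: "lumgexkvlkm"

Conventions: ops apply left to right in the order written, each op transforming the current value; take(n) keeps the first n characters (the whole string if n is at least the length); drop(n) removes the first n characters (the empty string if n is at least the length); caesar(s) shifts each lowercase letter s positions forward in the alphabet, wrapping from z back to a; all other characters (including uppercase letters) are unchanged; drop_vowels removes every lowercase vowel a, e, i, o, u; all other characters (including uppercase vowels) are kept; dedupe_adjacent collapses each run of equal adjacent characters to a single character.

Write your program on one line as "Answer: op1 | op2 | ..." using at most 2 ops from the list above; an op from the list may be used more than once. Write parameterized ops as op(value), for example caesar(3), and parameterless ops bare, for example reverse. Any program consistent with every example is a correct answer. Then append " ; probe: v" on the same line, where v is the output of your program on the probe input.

drop_vowels | take(2) ; probe: "lm"

Check, running the answer program on each example:
  "pvzbezmjtto" -> "pvzbzmjtt" -> "pv"
  "ywz" -> "ywz" -> "yw"
  "can" -> "cn" -> "cn"
  probe: "lumgexkvlkm" -> "lmgxkvlkm" -> "lm"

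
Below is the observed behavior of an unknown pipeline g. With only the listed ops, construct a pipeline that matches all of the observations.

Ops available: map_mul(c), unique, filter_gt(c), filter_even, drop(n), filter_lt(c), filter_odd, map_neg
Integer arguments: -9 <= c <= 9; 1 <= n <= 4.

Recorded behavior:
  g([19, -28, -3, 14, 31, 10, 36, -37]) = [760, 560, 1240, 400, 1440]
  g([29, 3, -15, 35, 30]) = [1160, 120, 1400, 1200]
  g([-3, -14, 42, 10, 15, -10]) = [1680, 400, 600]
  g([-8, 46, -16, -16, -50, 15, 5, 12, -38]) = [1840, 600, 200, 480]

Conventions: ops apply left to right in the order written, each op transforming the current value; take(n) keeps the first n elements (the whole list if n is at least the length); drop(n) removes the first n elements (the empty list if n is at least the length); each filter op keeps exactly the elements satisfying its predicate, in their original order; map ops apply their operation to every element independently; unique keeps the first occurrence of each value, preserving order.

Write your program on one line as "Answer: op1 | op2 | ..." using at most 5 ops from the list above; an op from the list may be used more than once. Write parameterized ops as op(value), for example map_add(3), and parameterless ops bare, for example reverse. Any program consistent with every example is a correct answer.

map_neg | map_mul(8) | map_mul(5) | map_neg | filter_gt(8)

Check, running the answer program on each example:
  [19, -28, -3, 14, 31, 10, 36, -37] -> [-19, 28, 3, -14, -31, -10, -36, 37] -> [-152, 224, 24, -112, -248, -80, -288, 296] -> [-760, 1120, 120, -560, -1240, -400, -1440, 1480] -> [760, -1120, -120, 560, 1240, 400, 1440, -1480] -> [760, 560, 1240, 400, 1440]
  [29, 3, -15, 35, 30] -> [-29, -3, 15, -35, -30] -> [-232, -24, 120, -280, -240] -> [-1160, -120, 600, -1400, -1200] -> [1160, 120, -600, 1400, 1200] -> [1160, 120, 1400, 1200]
  [-3, -14, 42, 10, 15, -10] -> [3, 14, -42, -10, -15, 10] -> [24, 112, -336, -80, -120, 80] -> [120, 560, -1680, -400, -600, 400] -> [-120, -560, 1680, 400, 600, -400] -> [1680, 400, 600]
  [-8, 46, -16, -16, -50, 15, 5, 12, -38] -> [8, -46, 16, 16, 50, -15, -5, -12, 38] -> [64, -368, 128, 128, 400, -120, -40, -96, 304] -> [320, -1840, 640, 640, 2000, -600, -200, -480, 1520] -> [-320, 1840, -640, -640, -2000, 600, 200, 480, -1520] -> [1840, 600, 200, 480]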